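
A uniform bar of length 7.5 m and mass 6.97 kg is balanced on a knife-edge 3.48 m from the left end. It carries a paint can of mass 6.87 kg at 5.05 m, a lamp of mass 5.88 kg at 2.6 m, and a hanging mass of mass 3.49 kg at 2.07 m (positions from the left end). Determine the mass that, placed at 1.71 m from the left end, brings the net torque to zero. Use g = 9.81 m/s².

Sum moments about the knife-edge (at 3.48 m from the left end) (the support reaction has zero arm there).
Beam weight: 6.97 × 9.81 = 68.38 N down at 3.75 m → arm 0.27 m, τ = 68.38 × 0.27 = 18.46 N·m clockwise.
Paint can: 6.87 × 9.81 = 67.39 N down at 5.05 m → arm 1.57 m, τ = 67.39 × 1.57 = 105.8 N·m clockwise.
Lamp: 5.88 × 9.81 = 57.68 N down at 2.6 m → arm 0.88 m, τ = 57.68 × 0.88 = 50.76 N·m counterclockwise.
Hanging mass: 3.49 × 9.81 = 34.24 N down at 2.07 m → arm 1.41 m, τ = 34.24 × 1.41 = 48.28 N·m counterclockwise.
Net moment of known loads = 25.22 N·m clockwise.
An unknown mass m at 1.71 m has arm 1.77 m; its moment is m·g·1.77 counterclockwise.
Στ = 0 ⇒ m × 9.81 × 1.77 = 25.22 ⇒ m = 25.22 / (9.81 × 1.77) = 1.45 kg.

m ≈ 1.45 kg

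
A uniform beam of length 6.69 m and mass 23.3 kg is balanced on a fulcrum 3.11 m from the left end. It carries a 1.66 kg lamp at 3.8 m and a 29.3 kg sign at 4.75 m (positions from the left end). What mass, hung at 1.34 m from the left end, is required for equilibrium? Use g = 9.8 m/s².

About the fulcrum (at 3.11 m from the left end):
Beam weight: 23.3 × 9.8 = 228.3 N down at 3.345 m → arm 0.235 m, τ = 228.3 × 0.235 = 53.65 N·m clockwise.
Lamp: 1.66 × 9.8 = 16.27 N down at 3.8 m → arm 0.69 m, τ = 16.27 × 0.69 = 11.23 N·m clockwise.
Sign: 29.3 × 9.8 = 287.1 N down at 4.75 m → arm 1.64 m, τ = 287.1 × 1.64 = 470.8 N·m clockwise.
Net moment of known loads = 535.7 N·m clockwise.
An unknown mass m at 1.34 m has arm 1.77 m; its moment is m·g·1.77 counterclockwise.
Balancing moments: m × 9.8 × 1.77 = 535.7, giving m = 535.7 / (9.8 × 1.77) = 30.9 kg.

m ≈ 30.9 kg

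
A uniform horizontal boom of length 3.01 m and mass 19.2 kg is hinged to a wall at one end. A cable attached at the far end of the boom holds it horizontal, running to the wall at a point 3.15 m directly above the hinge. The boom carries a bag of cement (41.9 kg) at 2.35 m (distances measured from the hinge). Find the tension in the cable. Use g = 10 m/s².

Taking torques about the hinge:
Beam weight: 19.2 × 10 = 192 N down at 1.505 m → arm 1.505 m, τ = 192 × 1.505 = 289 N·m clockwise.
Bag of cement: 41.9 × 10 = 419 N down at 2.35 m → arm 2.35 m, τ = 419 × 2.35 = 984.7 N·m clockwise.
Total clockwise load moment = 1274 N·m.
The cable tension T acts at 3.01 m; only its component perpendicular to the boom, T sinθ, produces torque. sinθ = h/√(h²+d²) = 3.15/√(3.15²+3.01²) = 0.723.
Στ = 0 ⇒ T × 3.01 × 0.723 = 1274 ⇒ T = 1274 / 2.176 = 585 N.

T ≈ 585 N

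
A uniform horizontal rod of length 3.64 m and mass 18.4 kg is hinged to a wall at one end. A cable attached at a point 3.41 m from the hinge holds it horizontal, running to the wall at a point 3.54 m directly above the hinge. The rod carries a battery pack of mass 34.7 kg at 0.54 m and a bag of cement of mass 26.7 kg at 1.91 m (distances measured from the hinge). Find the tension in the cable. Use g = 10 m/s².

About the hinge:
Beam weight: 18.4 × 10 = 184 N down at 1.82 m → arm 1.82 m, τ = 184 × 1.82 = 334.9 N·m clockwise.
Battery pack: 34.7 × 10 = 347 N down at 0.54 m → arm 0.54 m, τ = 347 × 0.54 = 187.4 N·m clockwise.
Bag of cement: 26.7 × 10 = 267 N down at 1.91 m → arm 1.91 m, τ = 267 × 1.91 = 510 N·m clockwise.
Total clockwise load moment = 1032 N·m.
The cable tension T acts at 3.41 m; only its component perpendicular to the rod, T sinθ, produces torque. sinθ = h/√(h²+d²) = 3.54/√(3.54²+3.41²) = 0.7202.
Setting net torque to zero: T × 3.41 × 0.7202 = 1032 → T = 1032 / 2.456 = 420 N.

T ≈ 420 N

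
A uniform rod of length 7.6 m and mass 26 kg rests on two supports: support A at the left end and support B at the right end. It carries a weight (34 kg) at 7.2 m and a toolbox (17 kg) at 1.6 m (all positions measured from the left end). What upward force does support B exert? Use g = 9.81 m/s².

R_B ≈ 479 N

Taking torques about support A:
Beam weight: 26 × 9.81 = 255.1 N down at 3.8 m → arm 3.8 m, τ = 255.1 × 3.8 = 969.4 N·m clockwise.
Weight: 34 × 9.81 = 333.5 N down at 7.2 m → arm 7.2 m, τ = 333.5 × 7.2 = 2401 N·m clockwise.
Toolbox: 17 × 9.81 = 166.8 N down at 1.6 m → arm 1.6 m, τ = 166.8 × 1.6 = 266.9 N·m clockwise.
Net load moment about support A = 3637 N·m clockwise.
Reaction R at support B is upward at 7.6 m, arm 7.6 m → moment R × 7.6 counterclockwise.
For rotational equilibrium, R × 7.6 = 3637, so R = 479 N.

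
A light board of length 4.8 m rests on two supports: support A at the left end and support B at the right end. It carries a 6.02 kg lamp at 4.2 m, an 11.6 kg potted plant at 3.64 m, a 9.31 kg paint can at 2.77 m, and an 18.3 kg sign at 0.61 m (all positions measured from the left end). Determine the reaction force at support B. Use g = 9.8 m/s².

Taking torques about support A:
Lamp: 6.02 × 9.8 = 59 N down at 4.2 m → arm 4.2 m, τ = 59 × 4.2 = 247.8 N·m clockwise.
Potted plant: 11.6 × 9.8 = 113.7 N down at 3.64 m → arm 3.64 m, τ = 113.7 × 3.64 = 413.9 N·m clockwise.
Paint can: 9.31 × 9.8 = 91.24 N down at 2.77 m → arm 2.77 m, τ = 91.24 × 2.77 = 252.7 N·m clockwise.
Sign: 18.3 × 9.8 = 179.3 N down at 0.61 m → arm 0.61 m, τ = 179.3 × 0.61 = 109.4 N·m clockwise.
Net load moment about support A = 1024 N·m clockwise.
Reaction R at support B is upward at 4.8 m, arm 4.8 m → moment R × 4.8 counterclockwise.
Balancing moments: R × 4.8 = 1024, giving R = 213 N.

R_B ≈ 213 N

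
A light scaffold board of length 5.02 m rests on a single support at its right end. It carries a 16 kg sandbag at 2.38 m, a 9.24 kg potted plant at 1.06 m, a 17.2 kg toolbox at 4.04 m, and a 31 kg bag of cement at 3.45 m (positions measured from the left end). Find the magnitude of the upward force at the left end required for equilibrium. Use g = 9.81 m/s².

Taking torques about the right end:
Sandbag: 16 × 9.81 = 157 N down at 2.38 m → arm 2.64 m, τ = 157 × 2.64 = 414.5 N·m counterclockwise.
Potted plant: 9.24 × 9.81 = 90.64 N down at 1.06 m → arm 3.96 m, τ = 90.64 × 3.96 = 358.9 N·m counterclockwise.
Toolbox: 17.2 × 9.81 = 168.7 N down at 4.04 m → arm 0.98 m, τ = 168.7 × 0.98 = 165.3 N·m counterclockwise.
Bag of cement: 31 × 9.81 = 304.1 N down at 3.45 m → arm 1.57 m, τ = 304.1 × 1.57 = 477.4 N·m counterclockwise.
Net moment of the loads = 1416 N·m counterclockwise.
The upward force F acts at the left end, arm 5.02 m, giving F × 5.02 clockwise.
Στ = 0 ⇒ F × 5.02 = 1416 ⇒ F = 1416 / 5.02 = 282 N.

F ≈ 282 N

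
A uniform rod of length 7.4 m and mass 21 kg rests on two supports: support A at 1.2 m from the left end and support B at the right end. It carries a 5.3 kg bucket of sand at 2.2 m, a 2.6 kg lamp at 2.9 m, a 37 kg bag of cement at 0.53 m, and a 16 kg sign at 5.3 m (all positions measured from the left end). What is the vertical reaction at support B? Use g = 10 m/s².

R_B ≈ 166 N

Choose support A as the axis so its reaction then has zero moment arm.
Beam weight: 21 × 10 = 210 N down at 3.7 m → arm 2.5 m, τ = 210 × 2.5 = 525 N·m clockwise.
Bucket of sand: 5.3 × 10 = 53 N down at 2.2 m → arm 1 m, τ = 53 × 1 = 53 N·m clockwise.
Lamp: 2.6 × 10 = 26 N down at 2.9 m → arm 1.7 m, τ = 26 × 1.7 = 44.2 N·m clockwise.
Bag of cement: 37 × 10 = 370 N down at 0.53 m → arm 0.67 m, τ = 370 × 0.67 = 247.9 N·m counterclockwise.
Sign: 16 × 10 = 160 N down at 5.3 m → arm 4.1 m, τ = 160 × 4.1 = 656 N·m clockwise.
Net load moment about support A = 1030 N·m clockwise.
Reaction R at support B is upward at 7.4 m, arm 6.2 m → moment R × 6.2 counterclockwise.
Setting net torque to zero: R × 6.2 = 1030 → R = 166 N.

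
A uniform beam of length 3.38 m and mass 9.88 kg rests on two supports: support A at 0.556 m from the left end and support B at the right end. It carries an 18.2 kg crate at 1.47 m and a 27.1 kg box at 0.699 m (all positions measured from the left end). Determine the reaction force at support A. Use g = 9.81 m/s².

R_A ≈ 431 N

Sum moments about support B (its reaction then has zero moment arm).
Beam weight: 9.88 × 9.81 = 96.92 N down at 1.69 m → arm 1.69 m, τ = 96.92 × 1.69 = 163.8 N·m counterclockwise.
Crate: 18.2 × 9.81 = 178.5 N down at 1.47 m → arm 1.91 m, τ = 178.5 × 1.91 = 340.9 N·m counterclockwise.
Box: 27.1 × 9.81 = 265.9 N down at 0.699 m → arm 2.681 m, τ = 265.9 × 2.681 = 712.9 N·m counterclockwise.
Net load moment about support B = 1218 N·m counterclockwise.
Reaction R at support A is upward at 0.556 m, arm 2.824 m → moment R × 2.824 clockwise.
For rotational equilibrium, R × 2.824 = 1218, so R = 431 N.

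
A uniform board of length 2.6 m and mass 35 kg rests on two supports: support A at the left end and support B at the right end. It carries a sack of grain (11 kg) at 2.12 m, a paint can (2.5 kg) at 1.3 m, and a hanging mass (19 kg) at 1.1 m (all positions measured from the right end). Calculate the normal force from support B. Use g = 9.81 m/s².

R_B ≈ 311 N

About support A:
Beam weight: 35 × 9.81 = 343.4 N down at 1.3 m → arm 1.3 m, τ = 343.4 × 1.3 = 446.4 N·m clockwise.
Sack of grain: 11 × 9.81 = 107.9 N down at 2.12 m → arm 0.48 m, τ = 107.9 × 0.48 = 51.79 N·m clockwise.
Paint can: 2.5 × 9.81 = 24.53 N down at 1.3 m → arm 1.3 m, τ = 24.53 × 1.3 = 31.89 N·m clockwise.
Hanging mass: 19 × 9.81 = 186.4 N down at 1.1 m → arm 1.5 m, τ = 186.4 × 1.5 = 279.6 N·m clockwise.
Net load moment about support A = 809.7 N·m clockwise.
Reaction R at support B is upward at 0 m, arm 2.6 m → moment R × 2.6 counterclockwise.
Balancing moments: R × 2.6 = 809.7, giving R = 311 N.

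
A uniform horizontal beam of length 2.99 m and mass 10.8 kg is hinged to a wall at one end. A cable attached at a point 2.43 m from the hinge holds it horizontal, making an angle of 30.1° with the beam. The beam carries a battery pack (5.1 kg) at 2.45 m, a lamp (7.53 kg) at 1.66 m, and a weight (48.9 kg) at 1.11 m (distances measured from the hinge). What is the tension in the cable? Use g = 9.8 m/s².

About the hinge:
Beam weight: 10.8 × 9.8 = 105.8 N down at 1.495 m → arm 1.495 m, τ = 105.8 × 1.495 = 158.2 N·m clockwise.
Battery pack: 5.1 × 9.8 = 49.98 N down at 2.45 m → arm 2.45 m, τ = 49.98 × 2.45 = 122.5 N·m clockwise.
Lamp: 7.53 × 9.8 = 73.79 N down at 1.66 m → arm 1.66 m, τ = 73.79 × 1.66 = 122.5 N·m clockwise.
Weight: 48.9 × 9.8 = 479.2 N down at 1.11 m → arm 1.11 m, τ = 479.2 × 1.11 = 531.9 N·m clockwise.
Total clockwise load moment = 935.1 N·m.
The cable tension T acts at 2.43 m; only its component perpendicular to the beam, T sinθ, produces torque. sin 30.1° = 0.5015.
Στ = 0 ⇒ T × 2.43 × 0.5015 = 935.1 ⇒ T = 935.1 / 1.219 = 767 N.

T ≈ 767 N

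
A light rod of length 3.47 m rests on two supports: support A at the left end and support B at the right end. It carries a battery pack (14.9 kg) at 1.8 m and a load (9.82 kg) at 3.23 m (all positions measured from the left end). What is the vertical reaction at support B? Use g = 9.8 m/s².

Taking torques about support A:
Battery pack: 14.9 × 9.8 = 146 N down at 1.8 m → arm 1.8 m, τ = 146 × 1.8 = 262.8 N·m clockwise.
Load: 9.82 × 9.8 = 96.24 N down at 3.23 m → arm 3.23 m, τ = 96.24 × 3.23 = 310.9 N·m clockwise.
Net load moment about support A = 573.7 N·m clockwise.
Reaction R at support B is upward at 3.47 m, arm 3.47 m → moment R × 3.47 counterclockwise.
For rotational equilibrium, R × 3.47 = 573.7, so R = 165 N.

R_B ≈ 165 N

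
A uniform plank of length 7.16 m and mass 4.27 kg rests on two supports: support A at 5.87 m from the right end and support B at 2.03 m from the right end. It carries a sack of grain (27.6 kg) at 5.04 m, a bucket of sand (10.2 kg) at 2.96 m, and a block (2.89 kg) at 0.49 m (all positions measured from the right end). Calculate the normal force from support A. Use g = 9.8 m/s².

R_A ≈ 242 N

About support B:
Beam weight: 4.27 × 9.8 = 41.85 N down at 3.58 m → arm 1.55 m, τ = 41.85 × 1.55 = 64.87 N·m counterclockwise.
Sack of grain: 27.6 × 9.8 = 270.5 N down at 5.04 m → arm 3.01 m, τ = 270.5 × 3.01 = 814.2 N·m counterclockwise.
Bucket of sand: 10.2 × 9.8 = 99.96 N down at 2.96 m → arm 0.93 m, τ = 99.96 × 0.93 = 92.96 N·m counterclockwise.
Block: 2.89 × 9.8 = 28.32 N down at 0.49 m → arm 1.54 m, τ = 28.32 × 1.54 = 43.61 N·m clockwise.
Net load moment about support B = 928.4 N·m counterclockwise.
Reaction R at support A is upward at 5.87 m, arm 3.84 m → moment R × 3.84 clockwise.
Στ = 0 ⇒ R × 3.84 = 928.4 ⇒ R = 242 N.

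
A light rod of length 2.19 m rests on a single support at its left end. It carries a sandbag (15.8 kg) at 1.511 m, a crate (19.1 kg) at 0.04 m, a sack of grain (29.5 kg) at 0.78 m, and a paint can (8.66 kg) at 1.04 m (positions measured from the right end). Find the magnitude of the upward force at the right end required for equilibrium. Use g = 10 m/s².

F ≈ 472 N

About the left end:
Sandbag: 15.8 × 10 = 158 N down at 1.511 m → arm 0.679 m, τ = 158 × 0.679 = 107.3 N·m clockwise.
Crate: 19.1 × 10 = 191 N down at 0.04 m → arm 2.15 m, τ = 191 × 2.15 = 410.6 N·m clockwise.
Sack of grain: 29.5 × 10 = 295 N down at 0.78 m → arm 1.41 m, τ = 295 × 1.41 = 415.9 N·m clockwise.
Paint can: 8.66 × 10 = 86.6 N down at 1.04 m → arm 1.15 m, τ = 86.6 × 1.15 = 99.59 N·m clockwise.
Net moment of the loads = 1033 N·m clockwise.
The upward force F acts at the right end, arm 2.19 m, giving F × 2.19 counterclockwise.
Στ = 0 ⇒ F × 2.19 = 1033 ⇒ F = 1033 / 2.19 = 472 N.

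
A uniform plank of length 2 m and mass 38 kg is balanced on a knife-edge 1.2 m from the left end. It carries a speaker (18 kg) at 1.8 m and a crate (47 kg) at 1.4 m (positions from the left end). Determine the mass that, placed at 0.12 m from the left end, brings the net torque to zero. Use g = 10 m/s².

About the knife-edge (at 1.2 m from the left end):
Beam weight: 38 × 10 = 380 N down at 1 m → arm 0.2 m, τ = 380 × 0.2 = 76 N·m counterclockwise.
Speaker: 18 × 10 = 180 N down at 1.8 m → arm 0.6 m, τ = 180 × 0.6 = 108 N·m clockwise.
Crate: 47 × 10 = 470 N down at 1.4 m → arm 0.2 m, τ = 470 × 0.2 = 94 N·m clockwise.
Net moment of known loads = 126 N·m clockwise.
An unknown mass m at 0.12 m has arm 1.08 m; its moment is m·g·1.08 counterclockwise.
Balancing moments: m × 10 × 1.08 = 126, giving m = 126 / (10 × 1.08) = 11.7 kg.

m ≈ 11.7 kg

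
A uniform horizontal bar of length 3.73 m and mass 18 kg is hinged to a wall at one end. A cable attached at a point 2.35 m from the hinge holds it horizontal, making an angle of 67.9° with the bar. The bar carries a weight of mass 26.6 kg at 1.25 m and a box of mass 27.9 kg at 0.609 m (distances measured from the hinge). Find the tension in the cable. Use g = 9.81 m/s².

About the hinge:
Beam weight: 18 × 9.81 = 176.6 N down at 1.865 m → arm 1.865 m, τ = 176.6 × 1.865 = 329.4 N·m clockwise.
Weight: 26.6 × 9.81 = 260.9 N down at 1.25 m → arm 1.25 m, τ = 260.9 × 1.25 = 326.1 N·m clockwise.
Box: 27.9 × 9.81 = 273.7 N down at 0.609 m → arm 0.609 m, τ = 273.7 × 0.609 = 166.7 N·m clockwise.
Total clockwise load moment = 822.2 N·m.
The cable tension T acts at 2.35 m; only its component perpendicular to the bar, T sinθ, produces torque. sin 67.9° = 0.9265.
Στ = 0 ⇒ T × 2.35 × 0.9265 = 822.2 ⇒ T = 822.2 / 2.177 = 378 N.

T ≈ 378 N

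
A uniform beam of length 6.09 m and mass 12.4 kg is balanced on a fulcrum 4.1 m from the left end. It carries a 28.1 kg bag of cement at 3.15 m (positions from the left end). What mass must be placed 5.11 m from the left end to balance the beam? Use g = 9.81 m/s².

Choose the fulcrum (at 4.1 m from the left end) as the axis so the support reaction has zero arm there.
Beam weight: 12.4 × 9.81 = 121.6 N down at 3.045 m → arm 1.055 m, τ = 121.6 × 1.055 = 128.3 N·m counterclockwise.
Bag of cement: 28.1 × 9.81 = 275.7 N down at 3.15 m → arm 0.95 m, τ = 275.7 × 0.95 = 261.9 N·m counterclockwise.
Net moment of known loads = 390.2 N·m counterclockwise.
An unknown mass m at 5.11 m has arm 1.01 m; its moment is m·g·1.01 clockwise.
Setting net torque to zero: m × 9.81 × 1.01 = 390.2 → m = 390.2 / (9.81 × 1.01) = 39.4 kg.

m ≈ 39.4 kg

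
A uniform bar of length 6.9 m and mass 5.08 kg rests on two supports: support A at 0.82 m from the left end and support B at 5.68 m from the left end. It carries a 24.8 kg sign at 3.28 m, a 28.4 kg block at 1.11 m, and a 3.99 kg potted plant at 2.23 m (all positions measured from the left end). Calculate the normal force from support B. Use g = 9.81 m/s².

R_B ≈ 178 N

About support A:
Beam weight: 5.08 × 9.81 = 49.83 N down at 3.45 m → arm 2.63 m, τ = 49.83 × 2.63 = 131.1 N·m clockwise.
Sign: 24.8 × 9.81 = 243.3 N down at 3.28 m → arm 2.46 m, τ = 243.3 × 2.46 = 598.5 N·m clockwise.
Block: 28.4 × 9.81 = 278.6 N down at 1.11 m → arm 0.29 m, τ = 278.6 × 0.29 = 80.79 N·m clockwise.
Potted plant: 3.99 × 9.81 = 39.14 N down at 2.23 m → arm 1.41 m, τ = 39.14 × 1.41 = 55.19 N·m clockwise.
Net load moment about support A = 865.6 N·m clockwise.
Reaction R at support B is upward at 5.68 m, arm 4.86 m → moment R × 4.86 counterclockwise.
Balancing moments: R × 4.86 = 865.6, giving R = 178 N.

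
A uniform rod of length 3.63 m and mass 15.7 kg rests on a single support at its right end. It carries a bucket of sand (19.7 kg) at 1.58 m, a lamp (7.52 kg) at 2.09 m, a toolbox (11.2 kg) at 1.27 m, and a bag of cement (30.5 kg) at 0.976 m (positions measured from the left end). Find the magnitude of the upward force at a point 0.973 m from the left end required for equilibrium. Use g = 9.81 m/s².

Taking torques about the right end:
Beam weight: 15.7 × 9.81 = 154 N down at 1.815 m → arm 1.815 m, τ = 154 × 1.815 = 279.5 N·m counterclockwise.
Bucket of sand: 19.7 × 9.81 = 193.3 N down at 1.58 m → arm 2.05 m, τ = 193.3 × 2.05 = 396.3 N·m counterclockwise.
Lamp: 7.52 × 9.81 = 73.77 N down at 2.09 m → arm 1.54 m, τ = 73.77 × 1.54 = 113.6 N·m counterclockwise.
Toolbox: 11.2 × 9.81 = 109.9 N down at 1.27 m → arm 2.36 m, τ = 109.9 × 2.36 = 259.4 N·m counterclockwise.
Bag of cement: 30.5 × 9.81 = 299.2 N down at 0.976 m → arm 2.654 m, τ = 299.2 × 2.654 = 794.1 N·m counterclockwise.
Net moment of the loads = 1843 N·m counterclockwise.
The upward force F acts at a point 0.973 m from the left end, arm 2.657 m, giving F × 2.657 clockwise.
Balancing moments: F × 2.657 = 1843, giving F = 1843 / 2.657 = 694 N.

F ≈ 694 N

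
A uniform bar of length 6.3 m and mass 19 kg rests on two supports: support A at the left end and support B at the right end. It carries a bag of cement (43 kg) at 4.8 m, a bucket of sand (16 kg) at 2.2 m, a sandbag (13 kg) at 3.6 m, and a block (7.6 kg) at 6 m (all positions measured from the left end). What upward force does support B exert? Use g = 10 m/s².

R_B ≈ 625 N

Take moments about support A.
Beam weight: 19 × 10 = 190 N down at 3.15 m → arm 3.15 m, τ = 190 × 3.15 = 598.5 N·m clockwise.
Bag of cement: 43 × 10 = 430 N down at 4.8 m → arm 4.8 m, τ = 430 × 4.8 = 2064 N·m clockwise.
Bucket of sand: 16 × 10 = 160 N down at 2.2 m → arm 2.2 m, τ = 160 × 2.2 = 352 N·m clockwise.
Sandbag: 13 × 10 = 130 N down at 3.6 m → arm 3.6 m, τ = 130 × 3.6 = 468 N·m clockwise.
Block: 7.6 × 10 = 76 N down at 6 m → arm 6 m, τ = 76 × 6 = 456 N·m clockwise.
Net load moment about support A = 3938 N·m clockwise.
Reaction R at support B is upward at 6.3 m, arm 6.3 m → moment R × 6.3 counterclockwise.
For rotational equilibrium, R × 6.3 = 3938, so R = 625 N.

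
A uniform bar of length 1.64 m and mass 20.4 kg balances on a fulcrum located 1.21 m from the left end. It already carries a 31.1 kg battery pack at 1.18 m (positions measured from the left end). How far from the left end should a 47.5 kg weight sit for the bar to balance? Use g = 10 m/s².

Sum moments about the fulcrum (at 1.21 m from the left end) (the support reaction has zero arm there).
Beam weight: 20.4 × 10 = 204 N down at 0.82 m → arm 0.39 m, τ = 204 × 0.39 = 79.56 N·m counterclockwise.
Battery pack: 31.1 × 10 = 311 N down at 1.18 m → arm 0.03 m, τ = 311 × 0.03 = 9.33 N·m counterclockwise.
Net moment of existing loads = 88.89 N·m counterclockwise.
The weight weighs 47.5 × 10 = 475 N and must supply an equal clockwise moment, so its lever arm about the fulcrum is 88.89 / 475 = 0.187 m.
That puts it at 1.21 + 0.187 = 1.4 m from the left end.

x ≈ 1.4 m from the left end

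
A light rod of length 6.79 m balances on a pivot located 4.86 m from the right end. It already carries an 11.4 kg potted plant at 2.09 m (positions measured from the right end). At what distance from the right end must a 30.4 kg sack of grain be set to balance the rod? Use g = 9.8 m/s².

x ≈ 5.9 m from the right end

Choose the pivot (at 4.86 m from the right end) as the axis so the support reaction has zero arm there.
Potted plant: 11.4 × 9.8 = 111.7 N down at 2.09 m → arm 2.77 m, τ = 111.7 × 2.77 = 309.4 N·m clockwise.
Net moment of existing loads = 309.4 N·m clockwise.
The sack of grain weighs 30.4 × 9.8 = 297.9 N and must supply an equal counterclockwise moment, so its lever arm about the pivot is 309.4 / 297.9 = 1.04 m.
That puts it at 4.86 + 1.04 = 5.9 m from the right end.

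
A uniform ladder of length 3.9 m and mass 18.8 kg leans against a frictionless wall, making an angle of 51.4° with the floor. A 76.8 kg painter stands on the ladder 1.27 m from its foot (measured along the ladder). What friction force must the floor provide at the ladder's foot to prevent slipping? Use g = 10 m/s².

Taking torques about the foot of the ladder:
Ladder weight 18.8×10 = 188 N acts at 1.95 m along the ladder; its horizontal arm is 1.95·cos51.4° = 1.217 m → τ = 228.8 N·m clockwise.
Painter: 76.8×10 = 768 N at 1.27 m → arm 0.7923 m → τ = 608.5 N·m clockwise.
Wall normal N acts horizontally at the top; its moment arm is the height L sinθ = 3.9·sin51.4° = 3.048 m, counterclockwise.
Setting net torque to zero: N × 3.048 = 837.3 → N = 275 N.
ΣFx = 0: friction at the foot balances the wall's push, so f = N_wall = 275 N.

f ≈ 275 N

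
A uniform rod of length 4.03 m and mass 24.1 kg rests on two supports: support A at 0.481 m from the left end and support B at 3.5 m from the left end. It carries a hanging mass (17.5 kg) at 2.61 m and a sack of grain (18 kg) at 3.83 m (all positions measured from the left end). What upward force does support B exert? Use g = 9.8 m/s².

Sum moments about support A (its reaction then has zero moment arm).
Beam weight: 24.1 × 9.8 = 236.2 N down at 2.015 m → arm 1.534 m, τ = 236.2 × 1.534 = 362.3 N·m clockwise.
Hanging mass: 17.5 × 9.8 = 171.5 N down at 2.61 m → arm 2.129 m, τ = 171.5 × 2.129 = 365.1 N·m clockwise.
Sack of grain: 18 × 9.8 = 176.4 N down at 3.83 m → arm 3.349 m, τ = 176.4 × 3.349 = 590.8 N·m clockwise.
Net load moment about support A = 1318 N·m clockwise.
Reaction R at support B is upward at 3.5 m, arm 3.019 m → moment R × 3.019 counterclockwise.
For rotational equilibrium, R × 3.019 = 1318, so R = 437 N.

R_B ≈ 437 N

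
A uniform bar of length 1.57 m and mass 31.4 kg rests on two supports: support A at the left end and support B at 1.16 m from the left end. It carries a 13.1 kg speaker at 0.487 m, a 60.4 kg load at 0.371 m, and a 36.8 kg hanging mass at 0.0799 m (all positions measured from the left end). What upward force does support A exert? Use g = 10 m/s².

Take moments about support B.
Beam weight: 31.4 × 10 = 314 N down at 0.785 m → arm 0.375 m, τ = 314 × 0.375 = 117.8 N·m counterclockwise.
Speaker: 13.1 × 10 = 131 N down at 0.487 m → arm 0.673 m, τ = 131 × 0.673 = 88.16 N·m counterclockwise.
Load: 60.4 × 10 = 604 N down at 0.371 m → arm 0.789 m, τ = 604 × 0.789 = 476.6 N·m counterclockwise.
Hanging mass: 36.8 × 10 = 368 N down at 0.0799 m → arm 1.08 m, τ = 368 × 1.08 = 397.4 N·m counterclockwise.
Net load moment about support B = 1080 N·m counterclockwise.
Reaction R at support A is upward at 0 m, arm 1.16 m → moment R × 1.16 clockwise.
Balancing moments: R × 1.16 = 1080, giving R = 931 N.

R_A ≈ 931 N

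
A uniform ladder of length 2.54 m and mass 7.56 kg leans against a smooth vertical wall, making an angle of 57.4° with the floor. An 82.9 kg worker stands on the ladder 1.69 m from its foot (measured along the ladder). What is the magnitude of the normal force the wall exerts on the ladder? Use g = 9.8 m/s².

N_wall ≈ 369 N

About the foot of the ladder:
Ladder weight 7.56×9.8 = 74.09 N acts at 1.27 m along the ladder; its horizontal arm is 1.27·cos57.4° = 0.6842 m → τ = 50.69 N·m clockwise.
Worker: 82.9×9.8 = 812.4 N at 1.69 m → arm 0.9105 m → τ = 739.7 N·m clockwise.
Wall normal N acts horizontally at the top; its moment arm is the height L sinθ = 2.54·sin57.4° = 2.14 m, counterclockwise.
For rotational equilibrium, N × 2.14 = 790.4, so N = 369 N.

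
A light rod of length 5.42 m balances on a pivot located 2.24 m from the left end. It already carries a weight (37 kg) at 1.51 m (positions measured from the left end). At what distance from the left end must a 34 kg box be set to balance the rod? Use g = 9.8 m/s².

x ≈ 3.03 m from the left end

Take moments about the pivot (at 2.24 m from the left end).
Weight: 37 × 9.8 = 362.6 N down at 1.51 m → arm 0.73 m, τ = 362.6 × 0.73 = 264.7 N·m counterclockwise.
Net moment of existing loads = 264.7 N·m counterclockwise.
The box weighs 34 × 9.8 = 333.2 N and must supply an equal clockwise moment, so its lever arm about the pivot is 264.7 / 333.2 = 0.794 m.
That puts it at 2.24 + 0.794 = 3.03 m from the left end.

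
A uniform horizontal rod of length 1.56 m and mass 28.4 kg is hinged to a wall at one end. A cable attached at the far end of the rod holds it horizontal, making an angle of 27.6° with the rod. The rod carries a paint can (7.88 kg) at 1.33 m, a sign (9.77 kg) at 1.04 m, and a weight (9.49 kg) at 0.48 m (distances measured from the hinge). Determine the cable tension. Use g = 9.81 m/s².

T ≈ 643 N

Choose the hinge as the axis so the unknown hinge reaction has zero arm there.
Beam weight: 28.4 × 9.81 = 278.6 N down at 0.78 m → arm 0.78 m, τ = 278.6 × 0.78 = 217.3 N·m clockwise.
Paint can: 7.88 × 9.81 = 77.3 N down at 1.33 m → arm 1.33 m, τ = 77.3 × 1.33 = 102.8 N·m clockwise.
Sign: 9.77 × 9.81 = 95.84 N down at 1.04 m → arm 1.04 m, τ = 95.84 × 1.04 = 99.67 N·m clockwise.
Weight: 9.49 × 9.81 = 93.1 N down at 0.48 m → arm 0.48 m, τ = 93.1 × 0.48 = 44.69 N·m clockwise.
Total clockwise load moment = 464.5 N·m.
The cable tension T acts at 1.56 m; only its component perpendicular to the rod, T sinθ, produces torque. sin 27.6° = 0.4633.
For rotational equilibrium, T × 1.56 × 0.4633 = 464.5, so T = 464.5 / 0.7227 = 643 N.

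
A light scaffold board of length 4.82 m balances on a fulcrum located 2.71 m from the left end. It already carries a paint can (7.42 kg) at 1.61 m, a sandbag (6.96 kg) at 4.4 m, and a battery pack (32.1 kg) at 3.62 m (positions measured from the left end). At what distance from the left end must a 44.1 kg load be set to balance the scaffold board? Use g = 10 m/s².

Take moments about the fulcrum (at 2.71 m from the left end).
Paint can: 7.42 × 10 = 74.2 N down at 1.61 m → arm 1.1 m, τ = 74.2 × 1.1 = 81.62 N·m counterclockwise.
Sandbag: 6.96 × 10 = 69.6 N down at 4.4 m → arm 1.69 m, τ = 69.6 × 1.69 = 117.6 N·m clockwise.
Battery pack: 32.1 × 10 = 321 N down at 3.62 m → arm 0.91 m, τ = 321 × 0.91 = 292.1 N·m clockwise.
Net moment of existing loads = 328.1 N·m clockwise.
The load weighs 44.1 × 10 = 441 N and must supply an equal counterclockwise moment, so its lever arm about the fulcrum is 328.1 / 441 = 0.744 m.
That puts it at 2.71 − 0.744 = 1.97 m from the left end.

x ≈ 1.97 m from the left end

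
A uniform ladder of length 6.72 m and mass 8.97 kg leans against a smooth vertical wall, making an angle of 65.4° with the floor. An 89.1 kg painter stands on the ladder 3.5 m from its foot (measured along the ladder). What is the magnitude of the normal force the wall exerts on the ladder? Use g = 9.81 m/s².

Taking torques about the foot of the ladder:
Ladder weight 8.97×9.81 = 88 N acts at 3.36 m along the ladder; its horizontal arm is 3.36·cos65.4° = 1.399 m → τ = 123.1 N·m clockwise.
Painter: 89.1×9.81 = 874.1 N at 3.5 m → arm 1.457 m → τ = 1274 N·m clockwise.
Wall normal N acts horizontally at the top; its moment arm is the height L sinθ = 6.72·sin65.4° = 6.11 m, counterclockwise.
Balancing moments: N × 6.11 = 1397, giving N = 229 N.

N_wall ≈ 229 N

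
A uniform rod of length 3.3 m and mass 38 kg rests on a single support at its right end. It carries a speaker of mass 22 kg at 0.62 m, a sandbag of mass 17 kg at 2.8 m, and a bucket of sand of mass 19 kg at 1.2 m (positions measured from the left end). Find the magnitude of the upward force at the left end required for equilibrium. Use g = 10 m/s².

Taking torques about the right end:
Beam weight: 38 × 10 = 380 N down at 1.65 m → arm 1.65 m, τ = 380 × 1.65 = 627 N·m counterclockwise.
Speaker: 22 × 10 = 220 N down at 0.62 m → arm 2.68 m, τ = 220 × 2.68 = 589.6 N·m counterclockwise.
Sandbag: 17 × 10 = 170 N down at 2.8 m → arm 0.5 m, τ = 170 × 0.5 = 85 N·m counterclockwise.
Bucket of sand: 19 × 10 = 190 N down at 1.2 m → arm 2.1 m, τ = 190 × 2.1 = 399 N·m counterclockwise.
Net moment of the loads = 1701 N·m counterclockwise.
The upward force F acts at the left end, arm 3.3 m, giving F × 3.3 clockwise.
Balancing moments: F × 3.3 = 1701, giving F = 1701 / 3.3 = 515 N.

F ≈ 515 N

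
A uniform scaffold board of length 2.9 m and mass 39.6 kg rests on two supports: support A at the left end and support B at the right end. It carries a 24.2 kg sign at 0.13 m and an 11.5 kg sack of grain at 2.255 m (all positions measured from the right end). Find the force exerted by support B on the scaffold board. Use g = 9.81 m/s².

R_B ≈ 446 N

Choose support A as the axis so its reaction then has zero moment arm.
Beam weight: 39.6 × 9.81 = 388.5 N down at 1.45 m → arm 1.45 m, τ = 388.5 × 1.45 = 563.3 N·m clockwise.
Sign: 24.2 × 9.81 = 237.4 N down at 0.13 m → arm 2.77 m, τ = 237.4 × 2.77 = 657.6 N·m clockwise.
Sack of grain: 11.5 × 9.81 = 112.8 N down at 2.255 m → arm 0.645 m, τ = 112.8 × 0.645 = 72.76 N·m clockwise.
Net load moment about support A = 1294 N·m clockwise.
Reaction R at support B is upward at 0 m, arm 2.9 m → moment R × 2.9 counterclockwise.
Balancing moments: R × 2.9 = 1294, giving R = 446 N.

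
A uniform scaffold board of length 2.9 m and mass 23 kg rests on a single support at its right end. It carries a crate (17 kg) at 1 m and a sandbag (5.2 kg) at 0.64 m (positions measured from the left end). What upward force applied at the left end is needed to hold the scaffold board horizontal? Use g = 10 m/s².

Take moments about the right end.
Beam weight: 23 × 10 = 230 N down at 1.45 m → arm 1.45 m, τ = 230 × 1.45 = 333.5 N·m counterclockwise.
Crate: 17 × 10 = 170 N down at 1 m → arm 1.9 m, τ = 170 × 1.9 = 323 N·m counterclockwise.
Sandbag: 5.2 × 10 = 52 N down at 0.64 m → arm 2.26 m, τ = 52 × 2.26 = 117.5 N·m counterclockwise.
Net moment of the loads = 774 N·m counterclockwise.
The upward force F acts at the left end, arm 2.9 m, giving F × 2.9 clockwise.
Setting net torque to zero: F × 2.9 = 774 → F = 774 / 2.9 = 267 N.

F ≈ 267 N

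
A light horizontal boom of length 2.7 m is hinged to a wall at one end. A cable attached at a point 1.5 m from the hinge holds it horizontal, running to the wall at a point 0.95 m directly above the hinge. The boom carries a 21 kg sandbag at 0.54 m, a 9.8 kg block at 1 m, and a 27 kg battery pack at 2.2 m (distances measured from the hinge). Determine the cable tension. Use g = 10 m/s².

T ≈ 1000 N

About the hinge:
Sandbag: 21 × 10 = 210 N down at 0.54 m → arm 0.54 m, τ = 210 × 0.54 = 113.4 N·m clockwise.
Block: 9.8 × 10 = 98 N down at 1 m → arm 1 m, τ = 98 × 1 = 98 N·m clockwise.
Battery pack: 27 × 10 = 270 N down at 2.2 m → arm 2.2 m, τ = 270 × 2.2 = 594 N·m clockwise.
Total clockwise load moment = 805.4 N·m.
The cable tension T acts at 1.5 m; only its component perpendicular to the boom, T sinθ, produces torque. sinθ = h/√(h²+d²) = 0.95/√(0.95²+1.5²) = 0.5351.
For rotational equilibrium, T × 1.5 × 0.5351 = 805.4, so T = 805.4 / 0.8027 = 1000 N.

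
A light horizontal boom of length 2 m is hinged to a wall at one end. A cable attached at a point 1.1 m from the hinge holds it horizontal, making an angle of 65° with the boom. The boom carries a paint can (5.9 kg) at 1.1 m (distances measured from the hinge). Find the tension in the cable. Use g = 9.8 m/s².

T ≈ 63.8 N

Take moments about the hinge.
Paint can: 5.9 × 9.8 = 57.82 N down at 1.1 m → arm 1.1 m, τ = 57.82 × 1.1 = 63.6 N·m clockwise.
Total clockwise load moment = 63.6 N·m.
The cable tension T acts at 1.1 m; only its component perpendicular to the boom, T sinθ, produces torque. sin 65° = 0.9063.
Setting net torque to zero: T × 1.1 × 0.9063 = 63.6 → T = 63.6 / 0.9969 = 63.8 N.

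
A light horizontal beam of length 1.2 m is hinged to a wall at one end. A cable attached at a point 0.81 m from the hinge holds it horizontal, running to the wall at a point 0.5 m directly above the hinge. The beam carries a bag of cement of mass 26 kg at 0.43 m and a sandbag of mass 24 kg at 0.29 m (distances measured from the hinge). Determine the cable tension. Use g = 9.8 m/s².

T ≈ 418 N

Take moments about the hinge.
Bag of cement: 26 × 9.8 = 254.8 N down at 0.43 m → arm 0.43 m, τ = 254.8 × 0.43 = 109.6 N·m clockwise.
Sandbag: 24 × 9.8 = 235.2 N down at 0.29 m → arm 0.29 m, τ = 235.2 × 0.29 = 68.21 N·m clockwise.
Total clockwise load moment = 177.8 N·m.
The cable tension T acts at 0.81 m; only its component perpendicular to the beam, T sinθ, produces torque. sinθ = h/√(h²+d²) = 0.5/√(0.5²+0.81²) = 0.5253.
Στ = 0 ⇒ T × 0.81 × 0.5253 = 177.8 ⇒ T = 177.8 / 0.4255 = 418 N.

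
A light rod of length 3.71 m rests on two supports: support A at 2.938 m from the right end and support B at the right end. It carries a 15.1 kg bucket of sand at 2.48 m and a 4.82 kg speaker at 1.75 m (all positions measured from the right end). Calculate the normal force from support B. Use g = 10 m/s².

R_B ≈ 43 N

Sum moments about support A (its reaction then has zero moment arm).
Bucket of sand: 15.1 × 10 = 151 N down at 2.48 m → arm 0.458 m, τ = 151 × 0.458 = 69.16 N·m clockwise.
Speaker: 4.82 × 10 = 48.2 N down at 1.75 m → arm 1.188 m, τ = 48.2 × 1.188 = 57.26 N·m clockwise.
Net load moment about support A = 126.4 N·m clockwise.
Reaction R at support B is upward at 0 m, arm 2.938 m → moment R × 2.938 counterclockwise.
Balancing moments: R × 2.938 = 126.4, giving R = 43 N.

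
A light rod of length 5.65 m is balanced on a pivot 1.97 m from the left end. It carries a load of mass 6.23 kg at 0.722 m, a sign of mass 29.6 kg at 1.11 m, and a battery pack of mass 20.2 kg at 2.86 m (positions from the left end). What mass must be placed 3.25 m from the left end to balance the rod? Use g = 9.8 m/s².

Sum moments about the pivot (at 1.97 m from the left end) (the support reaction has zero arm there).
Load: 6.23 × 9.8 = 61.05 N down at 0.722 m → arm 1.248 m, τ = 61.05 × 1.248 = 76.19 N·m counterclockwise.
Sign: 29.6 × 9.8 = 290.1 N down at 1.11 m → arm 0.86 m, τ = 290.1 × 0.86 = 249.5 N·m counterclockwise.
Battery pack: 20.2 × 9.8 = 198 N down at 2.86 m → arm 0.89 m, τ = 198 × 0.89 = 176.2 N·m clockwise.
Net moment of known loads = 149.5 N·m counterclockwise.
An unknown mass m at 3.25 m has arm 1.28 m; its moment is m·g·1.28 clockwise.
Setting net torque to zero: m × 9.8 × 1.28 = 149.5 → m = 149.5 / (9.8 × 1.28) = 11.9 kg.

m ≈ 11.9 kg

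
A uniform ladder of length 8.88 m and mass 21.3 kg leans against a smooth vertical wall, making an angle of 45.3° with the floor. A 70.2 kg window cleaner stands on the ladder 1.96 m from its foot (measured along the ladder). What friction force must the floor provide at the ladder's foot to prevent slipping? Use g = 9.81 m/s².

Choose the foot of the ladder as the axis so the floor normal and friction both act there and drop out.
Ladder weight 21.3×9.81 = 209 N acts at 4.44 m along the ladder; its horizontal arm is 4.44·cos45.3° = 3.123 m → τ = 652.7 N·m clockwise.
Window cleaner: 70.2×9.81 = 688.7 N at 1.96 m → arm 1.379 m → τ = 949.7 N·m clockwise.
Wall normal N acts horizontally at the top; its moment arm is the height L sinθ = 8.88·sin45.3° = 6.312 m, counterclockwise.
Setting net torque to zero: N × 6.312 = 1602 → N = 254 N.
ΣFx = 0: friction at the foot balances the wall's push, so f = N_wall = 254 N.

f ≈ 254 N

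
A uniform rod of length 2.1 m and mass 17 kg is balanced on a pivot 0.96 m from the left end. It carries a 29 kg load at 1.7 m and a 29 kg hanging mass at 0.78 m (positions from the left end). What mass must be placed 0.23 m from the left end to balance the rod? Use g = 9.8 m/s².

Choose the pivot (at 0.96 m from the left end) as the axis so the support reaction has zero arm there.
Beam weight: 17 × 9.8 = 166.6 N down at 1.05 m → arm 0.09 m, τ = 166.6 × 0.09 = 14.99 N·m clockwise.
Load: 29 × 9.8 = 284.2 N down at 1.7 m → arm 0.74 m, τ = 284.2 × 0.74 = 210.3 N·m clockwise.
Hanging mass: 29 × 9.8 = 284.2 N down at 0.78 m → arm 0.18 m, τ = 284.2 × 0.18 = 51.16 N·m counterclockwise.
Net moment of known loads = 174.1 N·m clockwise.
An unknown mass m at 0.23 m has arm 0.73 m; its moment is m·g·0.73 counterclockwise.
For rotational equilibrium, m × 9.8 × 0.73 = 174.1, so m = 174.1 / (9.8 × 0.73) = 24.3 kg.

m ≈ 24.3 kg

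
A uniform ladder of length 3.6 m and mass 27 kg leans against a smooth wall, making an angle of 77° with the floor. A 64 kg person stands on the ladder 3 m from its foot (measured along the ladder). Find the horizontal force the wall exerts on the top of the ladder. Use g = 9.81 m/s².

N_wall ≈ 151 N

Choose the foot of the ladder as the axis so the floor normal and friction both act there and drop out.
Ladder weight 27×9.81 = 264.9 N acts at 1.8 m along the ladder; its horizontal arm is 1.8·cos77° = 0.4049 m → τ = 107.3 N·m clockwise.
Person: 64×9.81 = 627.8 N at 3 m → arm 0.6749 m → τ = 423.7 N·m clockwise.
Wall normal N acts horizontally at the top; its moment arm is the height L sinθ = 3.6·sin77° = 3.508 m, counterclockwise.
Setting net torque to zero: N × 3.508 = 531 → N = 151 N.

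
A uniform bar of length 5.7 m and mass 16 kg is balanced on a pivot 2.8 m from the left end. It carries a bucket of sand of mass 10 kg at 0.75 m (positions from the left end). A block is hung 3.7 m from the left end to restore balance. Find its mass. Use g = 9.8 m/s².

Taking torques about the pivot (at 2.8 m from the left end):
Beam weight: 16 × 9.8 = 156.8 N down at 2.85 m → arm 0.05 m, τ = 156.8 × 0.05 = 7.84 N·m clockwise.
Bucket of sand: 10 × 9.8 = 98 N down at 0.75 m → arm 2.05 m, τ = 98 × 2.05 = 200.9 N·m counterclockwise.
Net moment of known loads = 193.1 N·m counterclockwise.
An unknown mass m at 3.7 m has arm 0.9 m; its moment is m·g·0.9 clockwise.
Setting net torque to zero: m × 9.8 × 0.9 = 193.1 → m = 193.1 / (9.8 × 0.9) = 21.9 kg.

m ≈ 21.9 kg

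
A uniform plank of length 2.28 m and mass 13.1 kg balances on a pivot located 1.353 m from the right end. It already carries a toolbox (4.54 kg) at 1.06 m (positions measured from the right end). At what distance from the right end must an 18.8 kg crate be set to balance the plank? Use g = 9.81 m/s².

Take moments about the pivot (at 1.353 m from the right end).
Beam weight: 13.1 × 9.81 = 128.5 N down at 1.14 m → arm 0.213 m, τ = 128.5 × 0.213 = 27.37 N·m clockwise.
Toolbox: 4.54 × 9.81 = 44.54 N down at 1.06 m → arm 0.293 m, τ = 44.54 × 0.293 = 13.05 N·m clockwise.
Net moment of existing loads = 40.42 N·m clockwise.
The crate weighs 18.8 × 9.81 = 184.4 N and must supply an equal counterclockwise moment, so its lever arm about the pivot is 40.42 / 184.4 = 0.219 m.
That puts it at 1.353 + 0.219 = 1.57 m from the right end.

x ≈ 1.57 m from the right end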